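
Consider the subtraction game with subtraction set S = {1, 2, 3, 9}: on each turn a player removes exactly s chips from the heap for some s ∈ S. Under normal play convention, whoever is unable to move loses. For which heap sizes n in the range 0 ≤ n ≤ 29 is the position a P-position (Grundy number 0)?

G(0) = 0
G(1) = mex{0} = 1
G(2) = mex{1,0} = 2
G(3) = mex{2,1,0} = 3
G(4) = mex{3,2,1} = 0
G(5) = mex{0,3,2} = 1
G(6) = mex{1,0,3} = 2
G(7) = mex{2,1,0} = 3
G(8) = mex{3,2,1} = 0
G(9) = mex{0,3,2,0} = 1
G(10) = mex{1,0,3,1} = 2
G(11) = mex{2,1,0,2} = 3
G(12) = mex{3,2,1,3} = 0
G(13) = mex{0,3,2,0} = 1
G(14) = mex{1,0,3,1} = 2
G(15) = mex{2,1,0,2} = 3
G(16) = mex{3,2,1,3} = 0
G(17) = mex{0,3,2,0} = 1
G(18) = mex{1,0,3,1} = 2
G(19) = mex{2,1,0,2} = 3
G(20) = mex{3,2,1,3} = 0
G(21) = mex{0,3,2,0} = 1
G(22) = mex{1,0,3,1} = 2
G(23) = mex{2,1,0,2} = 3
G(24) = mex{3,2,1,3} = 0
G(25) = mex{0,3,2,0} = 1
G(26) = mex{1,0,3,1} = 2
G(27) = mex{2,1,0,2} = 3
G(28) = mex{3,2,1,3} = 0
G(29) = mex{0,3,2,0} = 1
P-positions are exactly the n with G(n) = 0.

0, 4, 8, 12, 16, 20, 24, 28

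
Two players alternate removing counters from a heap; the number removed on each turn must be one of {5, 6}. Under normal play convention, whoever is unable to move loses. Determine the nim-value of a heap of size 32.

G(0) = 0
G(1) = mex{} = 0
G(2) = mex{} = 0
G(3) = mex{} = 0
G(4) = mex{} = 0
G(5) = mex{0} = 1
G(6) = mex{0,0} = 1
G(7) = mex{0,0} = 1
G(8) = mex{0,0} = 1
G(9) = mex{0,0} = 1
G(10) = mex{1,0} = 2
G(11) = mex{1,1} = 0
G(12) = mex{1,1} = 0
G(13) = mex{1,1} = 0
G(14) = mex{1,1} = 0
G(15) = mex{2,1} = 0
G(16) = mex{0,2} = 1
G(17) = mex{0,0} = 1
G(18) = mex{0,0} = 1
G(19) = mex{0,0} = 1
G(20) = mex{0,0} = 1
G(21) = mex{1,0} = 2
G(22) = mex{1,1} = 0
G(23) = mex{1,1} = 0
G(24) = mex{1,1} = 0
G(25) = mex{1,1} = 0
G(26) = mex{2,1} = 0
G(27) = mex{0,2} = 1
G(28) = mex{0,0} = 1
G(29) = mex{0,0} = 1
G(30) = mex{0,0} = 1
G(31) = mex{0,0} = 1
G(32) = mex{1,0} = 2

2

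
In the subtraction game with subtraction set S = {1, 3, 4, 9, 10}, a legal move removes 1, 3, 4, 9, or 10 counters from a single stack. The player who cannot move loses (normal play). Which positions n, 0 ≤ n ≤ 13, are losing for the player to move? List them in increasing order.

0, 2, 7, 13

G(0) = 0
G(1) = mex{0} = 1
G(2) = mex{1} = 0
G(3) = mex{0,0} = 1
G(4) = mex{1,1,0} = 2
G(5) = mex{2,0,1} = 3
G(6) = mex{3,1,0} = 2
G(7) = mex{2,2,1} = 0
G(8) = mex{0,3,2} = 1
G(9) = mex{1,2,3,0} = 4
G(10) = mex{4,0,2,1,0} = 3
G(11) = mex{3,1,0,0,1} = 2
G(12) = mex{2,4,1,1,0} = 3
G(13) = mex{3,3,4,2,1} = 0
P-positions are exactly the n with G(n) = 0.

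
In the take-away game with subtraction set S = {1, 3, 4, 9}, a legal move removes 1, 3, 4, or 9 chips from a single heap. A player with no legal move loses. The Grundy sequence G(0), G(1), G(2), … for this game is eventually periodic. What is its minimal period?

G(0) = 0
G(1) = mex{0} = 1
G(2) = mex{1} = 0
G(3) = mex{0,0} = 1
G(4) = mex{1,1,0} = 2
G(5) = mex{2,0,1} = 3
G(6) = mex{3,1,0} = 2
G(7) = mex{2,2,1} = 0
G(8) = mex{0,3,2} = 1
G(9) = mex{1,2,3,0} = 4
G(10) = mex{4,0,2,1} = 3
G(11) = mex{3,1,0,0} = 2
G(12) = mex{2,4,1,1} = 0
G(13) = mex{0,3,4,2} = 1
G(14) = mex{1,2,3,3} = 0
G(15) = mex{0,0,2,2} = 1
G(16) = mex{1,1,0,0} = 2
G(17) = mex{2,0,1,1} = 3
G(18) = mex{3,1,0,4} = 2
G(19) = mex{2,2,1,3} = 0
G(20) = mex{0,3,2,2} = 1
G(21) = mex{1,2,3,0} = 4
G(22) = mex{4,0,2,1} = 3
G(23) = mex{3,1,0,0} = 2
G(24) = mex{2,4,1,1} = 0
G(25) = mex{0,3,4,2} = 1
G(n+12) = G(n) holds for n = 0,…,8 (a full window of length max(S) = 9), so the sequence is purely periodic with period 12.

12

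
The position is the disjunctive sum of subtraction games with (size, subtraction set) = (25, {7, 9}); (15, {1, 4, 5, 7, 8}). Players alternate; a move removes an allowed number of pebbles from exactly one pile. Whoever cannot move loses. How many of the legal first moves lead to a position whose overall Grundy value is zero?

Pile A, S = {7, 9}:
G(0) = 0
G(1) = mex{} = 0
G(2) = mex{} = 0
G(3) = mex{} = 0
G(4) = mex{} = 0
G(5) = mex{} = 0
G(6) = mex{} = 0
G(7) = mex{0} = 1
G(8) = mex{0} = 1
G(9) = mex{0,0} = 1
G(10) = mex{0,0} = 1
G(11) = mex{0,0} = 1
G(12) = mex{0,0} = 1
G(13) = mex{0,0} = 1
G(14) = mex{1,0} = 2
G(15) = mex{1,0} = 2
G(16) = mex{1,1} = 0
G(17) = mex{1,1} = 0
G(18) = mex{1,1} = 0
G(19) = mex{1,1} = 0
G(20) = mex{1,1} = 0
G(21) = mex{2,1} = 0
G(22) = mex{2,1} = 0
G(23) = mex{0,2} = 1
G(24) = mex{0,2} = 1
G(25) = mex{0,0} = 1
G_A(25) = 1.
Pile B, S = {1, 4, 5, 7, 8}:
G(0) = 0
G(1) = mex{0} = 1
G(2) = mex{1} = 0
G(3) = mex{0} = 1
G(4) = mex{1,0} = 2
G(5) = mex{2,1,0} = 3
G(6) = mex{3,0,1} = 2
G(7) = mex{2,1,0,0} = 3
G(8) = mex{3,2,1,1,0} = 4
G(9) = mex{4,3,2,0,1} = 5
G(10) = mex{5,2,3,1,0} = 4
G(11) = mex{4,3,2,2,1} = 0
G(12) = mex{0,4,3,3,2} = 1
G(13) = mex{1,5,4,2,3} = 0
G(14) = mex{0,4,5,3,2} = 1
G(15) = mex{1,0,4,4,3} = 2
G_B(15) = 2.
Combined Grundy value = 1 ⊕ 2 = 3.
A winning move leaves total XOR = 0, i.e. changes one component's Grundy value g to g ⊕ X where X is the current total.
Pile A: need g' = 1⊕3 = 2. Options: 25−7→G=0, 25−9→G=0. Hits: 0.
Pile B: need g' = 2⊕3 = 1. Options: 15−1→G=1, 15−4→G=0, 15−5→G=4, 15−7→G=4, 15−8→G=3. Hits: 1.

1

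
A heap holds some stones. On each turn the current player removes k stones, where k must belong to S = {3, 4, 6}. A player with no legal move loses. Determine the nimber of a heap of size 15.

n :  0  1  2  3  4  5  6  7  8  9 10 11 12 13 14 15
G :  0  0  0  1  1  1  2  2  2  0  0  0  1  1  1  2

2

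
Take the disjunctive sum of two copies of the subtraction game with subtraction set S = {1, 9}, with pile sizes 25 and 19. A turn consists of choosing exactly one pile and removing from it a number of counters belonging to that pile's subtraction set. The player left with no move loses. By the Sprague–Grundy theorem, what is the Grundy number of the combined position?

All piles use S = {1, 9}:
n :  0  1  2  3  4  5  6  7  8  9 10 11 12 13 14 15 16 17 18 19 20 21 22 23 24 25
G :  0  1  0  1  0  1  0  1  0  1  0  1  0  1  0  1  0  1  0  1  0  1  0  1  0  1
Pile A: G(25) = 1.
Pile B: G(19) = 1.
Combined Grundy value = 1 ⊕ 1 = 0.

0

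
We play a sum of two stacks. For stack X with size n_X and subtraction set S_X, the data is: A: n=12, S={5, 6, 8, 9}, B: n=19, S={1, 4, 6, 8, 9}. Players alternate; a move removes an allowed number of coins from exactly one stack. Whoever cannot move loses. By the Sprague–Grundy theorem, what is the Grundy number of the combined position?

2

Stack A, S = {5, 6, 8, 9}:
n :  0  1  2  3  4  5  6  7  8  9 10 11 12
G :  0  0  0  0  0  1  1  1  1  1  2  2  2
G_A(12) = 2.
Stack B, S = {1, 4, 6, 8, 9}:
n :  0  1  2  3  4  5  6  7  8  9 10 11 12 13 14 15 16 17 18 19
G :  0  1  0  1  2  0  1  0  1  2  3  2  0  1  2  3  2  0  1  0
G_B(19) = 0.
Combined Grundy value = 2 ⊕ 0 = 2.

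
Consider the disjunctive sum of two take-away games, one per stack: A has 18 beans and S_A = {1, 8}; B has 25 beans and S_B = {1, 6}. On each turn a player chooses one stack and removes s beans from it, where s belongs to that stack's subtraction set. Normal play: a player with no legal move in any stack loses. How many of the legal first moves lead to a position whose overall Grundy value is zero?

0

Stack A, S = {1, 8}:
n :  0  1  2  3  4  5  6  7  8  9 10 11 12 13 14 15 16 17 18
G :  0  1  0  1  0  1  0  1  2  0  1  0  1  0  1  0  1  2  0
G_A(18) = 0.
Stack B, S = {1, 6}:
G(0) = 0
G(1) = mex{0} = 1
G(2) = mex{1} = 0
G(3) = mex{0} = 1
G(4) = mex{1} = 0
G(5) = mex{0} = 1
G(6) = mex{1,0} = 2
G(7) = mex{2,1} = 0
G(8) = mex{0,0} = 1
G(9) = mex{1,1} = 0
G(10) = mex{0,0} = 1
G(11) = mex{1,1} = 0
G(12) = mex{0,2} = 1
G(13) = mex{1,0} = 2
G(14) = mex{2,1} = 0
G(15) = mex{0,0} = 1
G(16) = mex{1,1} = 0
G(17) = mex{0,0} = 1
G(18) = mex{1,1} = 0
G(19) = mex{0,2} = 1
G(20) = mex{1,0} = 2
G(21) = mex{2,1} = 0
G(22) = mex{0,0} = 1
G(23) = mex{1,1} = 0
G(24) = mex{0,0} = 1
G(25) = mex{1,1} = 0
G_B(25) = 0.
Combined Grundy value = 0 ⊕ 0 = 0.
A winning move leaves total XOR = 0, i.e. changes one component's Grundy value g to g ⊕ X where X is the current total.
Stack A: target g' = 0⊕0 = 0, but every legal move changes the Grundy value (mex property), so 0 moves.
Stack B: target g' = 0⊕0 = 0, but every legal move changes the Grundy value (mex property), so 0 moves.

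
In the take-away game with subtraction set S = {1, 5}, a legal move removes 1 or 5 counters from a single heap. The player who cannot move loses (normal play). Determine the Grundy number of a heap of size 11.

1

n :  0  1  2  3  4  5  6  7  8  9 10 11
G :  0  1  0  1  0  1  0  1  0  1  0  1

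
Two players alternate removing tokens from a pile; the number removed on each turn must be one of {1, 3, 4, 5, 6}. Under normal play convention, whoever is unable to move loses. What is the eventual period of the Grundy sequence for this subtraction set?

G(0) = 0
G(1) = mex{0} = 1
G(2) = mex{1} = 0
G(3) = mex{0,0} = 1
G(4) = mex{1,1,0} = 2
G(5) = mex{2,0,1,0} = 3
G(6) = mex{3,1,0,1,0} = 2
G(7) = mex{2,2,1,0,1} = 3
G(8) = mex{3,3,2,1,0} = 4
G(9) = mex{4,2,3,2,1} = 0
G(10) = mex{0,3,2,3,2} = 1
G(11) = mex{1,4,3,2,3} = 0
G(12) = mex{0,0,4,3,2} = 1
G(13) = mex{1,1,0,4,3} = 2
G(14) = mex{2,0,1,0,4} = 3
G(15) = mex{3,1,0,1,0} = 2
G(16) = mex{2,2,1,0,1} = 3
G(17) = mex{3,3,2,1,0} = 4
G(18) = mex{4,2,3,2,1} = 0
G(19) = mex{0,3,2,3,2} = 1
G(n+9) = G(n) holds for n = 0,…,5 (a full window of length max(S) = 6), so the sequence is purely periodic with period 9.

9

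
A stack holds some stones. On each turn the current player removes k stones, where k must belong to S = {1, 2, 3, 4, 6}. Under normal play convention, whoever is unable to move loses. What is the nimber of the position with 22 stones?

G(0) = 0
G(1) = mex{0} = 1
G(2) = mex{1,0} = 2
G(3) = mex{2,1,0} = 3
G(4) = mex{3,2,1,0} = 4
G(5) = mex{4,3,2,1} = 0
G(6) = mex{0,4,3,2,0} = 1
G(7) = mex{1,0,4,3,1} = 2
G(8) = mex{2,1,0,4,2} = 3
G(9) = mex{3,2,1,0,3} = 4
G(10) = mex{4,3,2,1,4} = 0
G(11) = mex{0,4,3,2,0} = 1
G(12) = mex{1,0,4,3,1} = 2
G(13) = mex{2,1,0,4,2} = 3
G(14) = mex{3,2,1,0,3} = 4
G(15) = mex{4,3,2,1,4} = 0
G(16) = mex{0,4,3,2,0} = 1
G(17) = mex{1,0,4,3,1} = 2
G(18) = mex{2,1,0,4,2} = 3
G(19) = mex{3,2,1,0,3} = 4
G(20) = mex{4,3,2,1,4} = 0
G(21) = mex{0,4,3,2,0} = 1
G(22) = mex{1,0,4,3,1} = 2

2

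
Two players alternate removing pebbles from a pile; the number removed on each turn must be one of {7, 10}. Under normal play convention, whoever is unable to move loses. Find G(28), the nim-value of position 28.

G(0) = 0
G(1) = mex{} = 0
G(2) = mex{} = 0
G(3) = mex{} = 0
G(4) = mex{} = 0
G(5) = mex{} = 0
G(6) = mex{} = 0
G(7) = mex{0} = 1
G(8) = mex{0} = 1
G(9) = mex{0} = 1
G(10) = mex{0,0} = 1
G(11) = mex{0,0} = 1
G(12) = mex{0,0} = 1
G(13) = mex{0,0} = 1
G(14) = mex{1,0} = 2
G(15) = mex{1,0} = 2
G(16) = mex{1,0} = 2
G(17) = mex{1,1} = 0
G(18) = mex{1,1} = 0
G(19) = mex{1,1} = 0
G(20) = mex{1,1} = 0
G(21) = mex{2,1} = 0
G(22) = mex{2,1} = 0
G(23) = mex{2,1} = 0
G(24) = mex{0,2} = 1
G(25) = mex{0,2} = 1
G(26) = mex{0,2} = 1
G(27) = mex{0,0} = 1
G(28) = mex{0,0} = 1

1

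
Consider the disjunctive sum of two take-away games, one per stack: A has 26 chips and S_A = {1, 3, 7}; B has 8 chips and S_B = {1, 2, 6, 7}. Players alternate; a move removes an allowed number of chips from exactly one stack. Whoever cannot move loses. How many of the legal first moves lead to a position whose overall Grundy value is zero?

0

Stack A, S = {1, 3, 7}:
n :  0  1  2  3  4  5  6  7  8  9 10 11 12 13 14 15 16 17 18 19 20 21 22 23 24 25 26
G :  0  1  0  1  0  1  0  1  0  1  0  1  0  1  0  1  0  1  0  1  0  1  0  1  0  1  0
G_A(26) = 0.
Stack B, S = {1, 2, 6, 7}:
G(0) = 0
G(1) = mex{0} = 1
G(2) = mex{1,0} = 2
G(3) = mex{2,1} = 0
G(4) = mex{0,2} = 1
G(5) = mex{1,0} = 2
G(6) = mex{2,1,0} = 3
G(7) = mex{3,2,1,0} = 4
G(8) = mex{4,3,2,1} = 0
G_B(8) = 0.
Combined Grundy value = 0 ⊕ 0 = 0.
A winning move leaves total XOR = 0, i.e. changes one component's Grundy value g to g ⊕ X where X is the current total.
Stack A: target g' = 0⊕0 = 0, but every legal move changes the Grundy value (mex property), so 0 moves.
Stack B: target g' = 0⊕0 = 0, but every legal move changes the Grundy value (mex property), so 0 moves.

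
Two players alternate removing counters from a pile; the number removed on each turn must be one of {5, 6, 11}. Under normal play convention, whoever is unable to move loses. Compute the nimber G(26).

n :  0  1  2  3  4  5  6  7  8  9 10 11 12 13 14 15 16 17 18 19 20 21 22 23 24 25 26
G :  0  0  0  0  0  1  1  1  1  1  2  2  2  2  2  3  0  0  0  0  0  1  1  1  1  1  2

2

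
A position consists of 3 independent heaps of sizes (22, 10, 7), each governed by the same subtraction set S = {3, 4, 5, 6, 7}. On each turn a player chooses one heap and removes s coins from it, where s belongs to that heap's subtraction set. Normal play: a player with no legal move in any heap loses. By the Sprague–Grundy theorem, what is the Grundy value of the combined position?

2

All heaps use S = {3, 4, 5, 6, 7}:
n :  0  1  2  3  4  5  6  7  8  9 10 11 12 13 14 15 16 17 18 19 20 21 22
G :  0  0  0  1  1  1  2  2  2  3  0  0  0  1  1  1  2  2  2  3  0  0  0
Heap A: G(22) = 0.
Heap B: G(10) = 0.
Heap C: G(7) = 2.
Combined Grundy value = 0 ⊕ 0 ⊕ 2 = 2.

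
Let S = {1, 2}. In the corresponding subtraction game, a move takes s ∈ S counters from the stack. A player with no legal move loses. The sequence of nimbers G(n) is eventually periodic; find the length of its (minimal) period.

3

n :  0  1  2  3  4  5  6  7  8  9 10 11 12 13 14
G :  0  1  2  0  1  2  0  1  2  0  1  2  0  1  2
G(n+3) = G(n) holds for n = 0,…,1 (a full window of length max(S) = 2), so the sequence is purely periodic with period 3.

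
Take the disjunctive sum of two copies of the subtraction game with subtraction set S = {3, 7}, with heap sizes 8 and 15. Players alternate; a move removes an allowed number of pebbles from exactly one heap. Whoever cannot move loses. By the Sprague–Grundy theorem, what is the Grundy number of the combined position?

3

All heaps use S = {3, 7}:
G(0) = 0
G(1) = mex{} = 0
G(2) = mex{} = 0
G(3) = mex{0} = 1
G(4) = mex{0} = 1
G(5) = mex{0} = 1
G(6) = mex{1} = 0
G(7) = mex{1,0} = 2
G(8) = mex{1,0} = 2
G(9) = mex{0,0} = 1
G(10) = mex{2,1} = 0
G(11) = mex{2,1} = 0
G(12) = mex{1,1} = 0
G(13) = mex{0,0} = 1
G(14) = mex{0,2} = 1
G(15) = mex{0,2} = 1
Heap A: G(8) = 2.
Heap B: G(15) = 1.
Combined Grundy value = 2 ⊕ 1 = 3.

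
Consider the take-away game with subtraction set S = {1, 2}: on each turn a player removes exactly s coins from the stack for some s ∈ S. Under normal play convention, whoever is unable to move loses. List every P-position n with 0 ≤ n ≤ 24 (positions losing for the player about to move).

0, 3, 6, 9, 12, 15, 18, 21, 24

n :  0  1  2  3  4  5  6  7  8  9 10 11 12 13 14 15 16 17 18 19 20 21 22 23 24
G :  0  1  2  0  1  2  0  1  2  0  1  2  0  1  2  0  1  2  0  1  2  0  1  2  0
P-positions are exactly the n with G(n) = 0.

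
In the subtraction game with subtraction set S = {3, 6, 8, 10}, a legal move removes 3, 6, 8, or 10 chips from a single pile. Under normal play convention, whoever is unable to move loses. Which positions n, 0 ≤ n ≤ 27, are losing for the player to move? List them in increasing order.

n :  0  1  2  3  4  5  6  7  8  9 10 11 12 13 14 15 16 17 18 19 20 21 22 23 24 25 26 27
G :  0  0  0  1  1  1  2  2  2  3  3  3  4  0  0  0  1  1  1  2  2  2  3  3  3  4  0  0
P-positions are exactly the n with G(n) = 0.

0, 1, 2, 13, 14, 15, 26, 27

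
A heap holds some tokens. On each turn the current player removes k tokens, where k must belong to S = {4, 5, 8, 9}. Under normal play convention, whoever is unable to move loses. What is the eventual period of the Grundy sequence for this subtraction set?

13

G(0) = 0
G(1) = mex{} = 0
G(2) = mex{} = 0
G(3) = mex{} = 0
G(4) = mex{0} = 1
G(5) = mex{0,0} = 1
G(6) = mex{0,0} = 1
G(7) = mex{0,0} = 1
G(8) = mex{1,0,0} = 2
G(9) = mex{1,1,0,0} = 2
G(10) = mex{1,1,0,0} = 2
G(11) = mex{1,1,0,0} = 2
G(12) = mex{2,1,1,0} = 3
G(13) = mex{2,2,1,1} = 0
G(14) = mex{2,2,1,1} = 0
G(15) = mex{2,2,1,1} = 0
G(16) = mex{3,2,2,1} = 0
G(17) = mex{0,3,2,2} = 1
G(18) = mex{0,0,2,2} = 1
G(19) = mex{0,0,2,2} = 1
G(20) = mex{0,0,3,2} = 1
G(21) = mex{1,0,0,3} = 2
G(22) = mex{1,1,0,0} = 2
G(23) = mex{1,1,0,0} = 2
G(24) = mex{1,1,0,0} = 2
G(25) = mex{2,1,1,0} = 3
G(26) = mex{2,2,1,1} = 0
G(27) = mex{2,2,1,1} = 0
G(n+13) = G(n) holds for n = 0,…,8 (a full window of length max(S) = 9), so the sequence is purely periodic with period 13.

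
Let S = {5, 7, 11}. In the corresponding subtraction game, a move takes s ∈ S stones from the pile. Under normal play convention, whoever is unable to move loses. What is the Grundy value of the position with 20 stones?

0

n :  0  1  2  3  4  5  6  7  8  9 10 11 12 13 14 15 16 17 18 19 20
G :  0  0  0  0  0  1  1  1  1  1  2  2  2  2  2  3  0  0  0  0  0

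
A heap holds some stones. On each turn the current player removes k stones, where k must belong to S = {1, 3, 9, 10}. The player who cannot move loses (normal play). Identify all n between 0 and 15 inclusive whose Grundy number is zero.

G(0) = 0
G(1) = mex{0} = 1
G(2) = mex{1} = 0
G(3) = mex{0,0} = 1
G(4) = mex{1,1} = 0
G(5) = mex{0,0} = 1
G(6) = mex{1,1} = 0
G(7) = mex{0,0} = 1
G(8) = mex{1,1} = 0
G(9) = mex{0,0,0} = 1
G(10) = mex{1,1,1,0} = 2
G(11) = mex{2,0,0,1} = 3
G(12) = mex{3,1,1,0} = 2
G(13) = mex{2,2,0,1} = 3
G(14) = mex{3,3,1,0} = 2
G(15) = mex{2,2,0,1} = 3
P-positions are exactly the n with G(n) = 0.

0, 2, 4, 6, 8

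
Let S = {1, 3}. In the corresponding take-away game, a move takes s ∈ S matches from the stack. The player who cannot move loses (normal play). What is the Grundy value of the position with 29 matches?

n :  0  1  2  3  4  5  6  7  8  9 10 11 12 13 14 15 16 17 18 19 20 21 22 23 24 25 26 27 28 29
G :  0  1  0  1  0  1  0  1  0  1  0  1  0  1  0  1  0  1  0  1  0  1  0  1  0  1  0  1  0  1

1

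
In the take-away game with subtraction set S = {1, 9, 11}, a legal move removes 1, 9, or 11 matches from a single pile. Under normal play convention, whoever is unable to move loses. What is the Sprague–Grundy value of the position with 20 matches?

0

G(0) = 0
G(1) = mex{0} = 1
G(2) = mex{1} = 0
G(3) = mex{0} = 1
G(4) = mex{1} = 0
G(5) = mex{0} = 1
G(6) = mex{1} = 0
G(7) = mex{0} = 1
G(8) = mex{1} = 0
G(9) = mex{0,0} = 1
G(10) = mex{1,1} = 0
G(11) = mex{0,0,0} = 1
G(12) = mex{1,1,1} = 0
G(13) = mex{0,0,0} = 1
G(14) = mex{1,1,1} = 0
G(15) = mex{0,0,0} = 1
G(16) = mex{1,1,1} = 0
G(17) = mex{0,0,0} = 1
G(18) = mex{1,1,1} = 0
G(19) = mex{0,0,0} = 1
G(20) = mex{1,1,1} = 0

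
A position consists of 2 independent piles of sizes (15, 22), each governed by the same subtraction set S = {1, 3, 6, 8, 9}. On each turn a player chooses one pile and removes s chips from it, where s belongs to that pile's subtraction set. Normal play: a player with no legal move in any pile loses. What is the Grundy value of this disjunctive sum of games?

All piles use S = {1, 3, 6, 8, 9}:
G(0) = 0
G(1) = mex{0} = 1
G(2) = mex{1} = 0
G(3) = mex{0,0} = 1
G(4) = mex{1,1} = 0
G(5) = mex{0,0} = 1
G(6) = mex{1,1,0} = 2
G(7) = mex{2,0,1} = 3
G(8) = mex{3,1,0,0} = 2
G(9) = mex{2,2,1,1,0} = 3
G(10) = mex{3,3,0,0,1} = 2
G(11) = mex{2,2,1,1,0} = 3
G(12) = mex{3,3,2,0,1} = 4
G(13) = mex{4,2,3,1,0} = 5
G(14) = mex{5,3,2,2,1} = 0
G(15) = mex{0,4,3,3,2} = 1
G(16) = mex{1,5,2,2,3} = 0
G(17) = mex{0,0,3,3,2} = 1
G(18) = mex{1,1,4,2,3} = 0
G(19) = mex{0,0,5,3,2} = 1
G(20) = mex{1,1,0,4,3} = 2
G(21) = mex{2,0,1,5,4} = 3
G(22) = mex{3,1,0,0,5} = 2
Pile A: G(15) = 1.
Pile B: G(22) = 2.
Combined Grundy value = 1 ⊕ 2 = 3.

3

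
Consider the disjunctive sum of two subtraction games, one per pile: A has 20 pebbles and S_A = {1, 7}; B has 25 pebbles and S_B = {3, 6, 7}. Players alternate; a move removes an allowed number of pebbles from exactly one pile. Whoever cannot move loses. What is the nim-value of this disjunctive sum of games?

1

Pile A, S = {1, 7}:
G(0) = 0
G(1) = mex{0} = 1
G(2) = mex{1} = 0
G(3) = mex{0} = 1
G(4) = mex{1} = 0
G(5) = mex{0} = 1
G(6) = mex{1} = 0
G(7) = mex{0,0} = 1
G(8) = mex{1,1} = 0
G(9) = mex{0,0} = 1
G(10) = mex{1,1} = 0
G(11) = mex{0,0} = 1
G(12) = mex{1,1} = 0
G(13) = mex{0,0} = 1
G(14) = mex{1,1} = 0
G(15) = mex{0,0} = 1
G(16) = mex{1,1} = 0
G(17) = mex{0,0} = 1
G(18) = mex{1,1} = 0
G(19) = mex{0,0} = 1
G(20) = mex{1,1} = 0
G_A(20) = 0.
Pile B, S = {3, 6, 7}:
G(0) = 0
G(1) = mex{} = 0
G(2) = mex{} = 0
G(3) = mex{0} = 1
G(4) = mex{0} = 1
G(5) = mex{0} = 1
G(6) = mex{1,0} = 2
G(7) = mex{1,0,0} = 2
G(8) = mex{1,0,0} = 2
G(9) = mex{2,1,0} = 3
G(10) = mex{2,1,1} = 0
G(11) = mex{2,1,1} = 0
G(12) = mex{3,2,1} = 0
G(13) = mex{0,2,2} = 1
G(14) = mex{0,2,2} = 1
G(15) = mex{0,3,2} = 1
G(16) = mex{1,0,3} = 2
G(17) = mex{1,0,0} = 2
G(18) = mex{1,0,0} = 2
G(19) = mex{2,1,0} = 3
G(20) = mex{2,1,1} = 0
G(21) = mex{2,1,1} = 0
G(22) = mex{3,2,1} = 0
G(23) = mex{0,2,2} = 1
G(24) = mex{0,2,2} = 1
G(25) = mex{0,3,2} = 1
G_B(25) = 1.
Combined Grundy value = 0 ⊕ 1 = 1.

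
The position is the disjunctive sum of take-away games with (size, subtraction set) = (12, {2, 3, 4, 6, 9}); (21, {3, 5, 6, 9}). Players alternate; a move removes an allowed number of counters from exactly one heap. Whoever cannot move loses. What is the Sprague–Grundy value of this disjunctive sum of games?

Heap A, S = {2, 3, 4, 6, 9}:
G(0) = 0
G(1) = mex{} = 0
G(2) = mex{0} = 1
G(3) = mex{0,0} = 1
G(4) = mex{1,0,0} = 2
G(5) = mex{1,1,0} = 2
G(6) = mex{2,1,1,0} = 3
G(7) = mex{2,2,1,0} = 3
G(8) = mex{3,2,2,1} = 0
G(9) = mex{3,3,2,1,0} = 4
G(10) = mex{0,3,3,2,0} = 1
G(11) = mex{4,0,3,2,1} = 5
G(12) = mex{1,4,0,3,1} = 2
G_A(12) = 2.
Heap B, S = {3, 5, 6, 9}:
G(0) = 0
G(1) = mex{} = 0
G(2) = mex{} = 0
G(3) = mex{0} = 1
G(4) = mex{0} = 1
G(5) = mex{0,0} = 1
G(6) = mex{1,0,0} = 2
G(7) = mex{1,0,0} = 2
G(8) = mex{1,1,0} = 2
G(9) = mex{2,1,1,0} = 3
G(10) = mex{2,1,1,0} = 3
G(11) = mex{2,2,1,0} = 3
G(12) = mex{3,2,2,1} = 0
G(13) = mex{3,2,2,1} = 0
G(14) = mex{3,3,2,1} = 0
G(15) = mex{0,3,3,2} = 1
G(16) = mex{0,3,3,2} = 1
G(17) = mex{0,0,3,2} = 1
G(18) = mex{1,0,0,3} = 2
G(19) = mex{1,0,0,3} = 2
G(20) = mex{1,1,0,3} = 2
G(21) = mex{2,1,1,0} = 3
G_B(21) = 3.
Combined Grundy value = 2 ⊕ 3 = 1.

1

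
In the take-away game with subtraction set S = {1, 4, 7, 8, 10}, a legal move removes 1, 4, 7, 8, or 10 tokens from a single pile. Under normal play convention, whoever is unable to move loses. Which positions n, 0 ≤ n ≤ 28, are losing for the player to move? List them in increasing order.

0, 2, 5, 11, 14, 16, 25, 27

G(0) = 0
G(1) = mex{0} = 1
G(2) = mex{1} = 0
G(3) = mex{0} = 1
G(4) = mex{1,0} = 2
G(5) = mex{2,1} = 0
G(6) = mex{0,0} = 1
G(7) = mex{1,1,0} = 2
G(8) = mex{2,2,1,0} = 3
G(9) = mex{3,0,0,1} = 2
G(10) = mex{2,1,1,0,0} = 3
G(11) = mex{3,2,2,1,1} = 0
G(12) = mex{0,3,0,2,0} = 1
G(13) = mex{1,2,1,0,1} = 3
G(14) = mex{3,3,2,1,2} = 0
G(15) = mex{0,0,3,2,0} = 1
G(16) = mex{1,1,2,3,1} = 0
G(17) = mex{0,3,3,2,2} = 1
G(18) = mex{1,0,0,3,3} = 2
G(19) = mex{2,1,1,0,2} = 3
G(20) = mex{3,0,3,1,3} = 2
G(21) = mex{2,1,0,3,0} = 4
G(22) = mex{4,2,1,0,1} = 3
G(23) = mex{3,3,0,1,3} = 2
G(24) = mex{2,2,1,0,0} = 3
G(25) = mex{3,4,2,1,1} = 0
G(26) = mex{0,3,3,2,0} = 1
G(27) = mex{1,2,2,3,1} = 0
G(28) = mex{0,3,4,2,2} = 1
P-positions are exactly the n with G(n) = 0.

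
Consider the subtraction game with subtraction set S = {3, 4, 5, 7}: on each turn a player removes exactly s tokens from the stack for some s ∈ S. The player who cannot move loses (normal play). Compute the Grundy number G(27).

G(0) = 0
G(1) = mex{} = 0
G(2) = mex{} = 0
G(3) = mex{0} = 1
G(4) = mex{0,0} = 1
G(5) = mex{0,0,0} = 1
G(6) = mex{1,0,0} = 2
G(7) = mex{1,1,0,0} = 2
G(8) = mex{1,1,1,0} = 2
G(9) = mex{2,1,1,0} = 3
G(10) = mex{2,2,1,1} = 0
G(11) = mex{2,2,2,1} = 0
G(12) = mex{3,2,2,1} = 0
G(13) = mex{0,3,2,2} = 1
G(14) = mex{0,0,3,2} = 1
G(15) = mex{0,0,0,2} = 1
G(16) = mex{1,0,0,3} = 2
G(17) = mex{1,1,0,0} = 2
G(18) = mex{1,1,1,0} = 2
G(19) = mex{2,1,1,0} = 3
G(20) = mex{2,2,1,1} = 0
G(21) = mex{2,2,2,1} = 0
G(22) = mex{3,2,2,1} = 0
G(23) = mex{0,3,2,2} = 1
G(24) = mex{0,0,3,2} = 1
G(25) = mex{0,0,0,2} = 1
G(26) = mex{1,0,0,3} = 2
G(27) = mex{1,1,0,0} = 2

2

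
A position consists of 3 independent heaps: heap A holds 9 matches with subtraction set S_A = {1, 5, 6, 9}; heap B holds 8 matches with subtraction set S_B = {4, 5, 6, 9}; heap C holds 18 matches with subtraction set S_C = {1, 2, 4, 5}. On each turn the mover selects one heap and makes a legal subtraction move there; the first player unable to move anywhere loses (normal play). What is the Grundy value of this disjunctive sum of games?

Heap A, S = {1, 5, 6, 9}:
G(0) = 0
G(1) = mex{0} = 1
G(2) = mex{1} = 0
G(3) = mex{0} = 1
G(4) = mex{1} = 0
G(5) = mex{0,0} = 1
G(6) = mex{1,1,0} = 2
G(7) = mex{2,0,1} = 3
G(8) = mex{3,1,0} = 2
G(9) = mex{2,0,1,0} = 3
G_A(9) = 3.
Heap B, S = {4, 5, 6, 9}:
G(0) = 0
G(1) = mex{} = 0
G(2) = mex{} = 0
G(3) = mex{} = 0
G(4) = mex{0} = 1
G(5) = mex{0,0} = 1
G(6) = mex{0,0,0} = 1
G(7) = mex{0,0,0} = 1
G(8) = mex{1,0,0} = 2
G_B(8) = 2.
Heap C, S = {1, 2, 4, 5}:
G(0) = 0
G(1) = mex{0} = 1
G(2) = mex{1,0} = 2
G(3) = mex{2,1} = 0
G(4) = mex{0,2,0} = 1
G(5) = mex{1,0,1,0} = 2
G(6) = mex{2,1,2,1} = 0
G(7) = mex{0,2,0,2} = 1
G(8) = mex{1,0,1,0} = 2
G(9) = mex{2,1,2,1} = 0
G(10) = mex{0,2,0,2} = 1
G(11) = mex{1,0,1,0} = 2
G(12) = mex{2,1,2,1} = 0
G(13) = mex{0,2,0,2} = 1
G(14) = mex{1,0,1,0} = 2
G(15) = mex{2,1,2,1} = 0
G(16) = mex{0,2,0,2} = 1
G(17) = mex{1,0,1,0} = 2
G(18) = mex{2,1,2,1} = 0
G_C(18) = 0.
Combined Grundy value = 3 ⊕ 2 ⊕ 0 = 1.

1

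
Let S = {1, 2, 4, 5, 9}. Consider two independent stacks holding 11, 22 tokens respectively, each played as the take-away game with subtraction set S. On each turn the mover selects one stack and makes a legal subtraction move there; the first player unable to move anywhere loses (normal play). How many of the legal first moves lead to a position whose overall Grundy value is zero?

1

All stacks use S = {1, 2, 4, 5, 9}:
n :  0  1  2  3  4  5  6  7  8  9 10 11 12 13 14 15 16 17 18 19 20 21 22
G :  0  1  2  0  1  2  0  1  2  3  4  5  3  0  1  2  0  1  2  0  1  2  3
Stack A: G(11) = 5.
Stack B: G(22) = 3.
Combined Grundy value = 5 ⊕ 3 = 6.
A winning move leaves total XOR = 0, i.e. changes one component's Grundy value g to g ⊕ X where X is the current total.
Stack A: need g' = 5⊕6 = 3. Options: 11−1→G=4, 11−2→G=3, 11−4→G=1, 11−5→G=0, 11−9→G=2. Hits: 1.
Stack B: need g' = 3⊕6 = 5. Options: 22−1→G=2, 22−2→G=1, 22−4→G=2, 22−5→G=1, 22−9→G=0. Hits: 0.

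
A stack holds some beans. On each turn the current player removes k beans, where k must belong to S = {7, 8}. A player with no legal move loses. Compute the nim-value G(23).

G(0) = 0
G(1) = mex{} = 0
G(2) = mex{} = 0
G(3) = mex{} = 0
G(4) = mex{} = 0
G(5) = mex{} = 0
G(6) = mex{} = 0
G(7) = mex{0} = 1
G(8) = mex{0,0} = 1
G(9) = mex{0,0} = 1
G(10) = mex{0,0} = 1
G(11) = mex{0,0} = 1
G(12) = mex{0,0} = 1
G(13) = mex{0,0} = 1
G(14) = mex{1,0} = 2
G(15) = mex{1,1} = 0
G(16) = mex{1,1} = 0
G(17) = mex{1,1} = 0
G(18) = mex{1,1} = 0
G(19) = mex{1,1} = 0
G(20) = mex{1,1} = 0
G(21) = mex{2,1} = 0
G(22) = mex{0,2} = 1
G(23) = mex{0,0} = 1

1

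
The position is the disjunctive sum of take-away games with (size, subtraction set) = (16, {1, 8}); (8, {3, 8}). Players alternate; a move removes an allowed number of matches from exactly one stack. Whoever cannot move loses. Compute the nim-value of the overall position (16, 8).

3

Stack A, S = {1, 8}:
n :  0  1  2  3  4  5  6  7  8  9 10 11 12 13 14 15 16
G :  0  1  0  1  0  1  0  1  2  0  1  0  1  0  1  0  1
G_A(16) = 1.
Stack B, S = {3, 8}:
n : 0 1 2 3 4 5 6 7 8
G : 0 0 0 1 1 1 0 0 2
G_B(8) = 2.
Combined Grundy value = 1 ⊕ 2 = 3.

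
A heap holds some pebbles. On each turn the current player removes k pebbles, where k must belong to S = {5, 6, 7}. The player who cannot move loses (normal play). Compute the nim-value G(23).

n :  0  1  2  3  4  5  6  7  8  9 10 11 12 13 14 15 16 17 18 19 20 21 22 23
G :  0  0  0  0  0  1  1  1  1  1  2  2  0  0  0  0  0  1  1  1  1  1  2  2

2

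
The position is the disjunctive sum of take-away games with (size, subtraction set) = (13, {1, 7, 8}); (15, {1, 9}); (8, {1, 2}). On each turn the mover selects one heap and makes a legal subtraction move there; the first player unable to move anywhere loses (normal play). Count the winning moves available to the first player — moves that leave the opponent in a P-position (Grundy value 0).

Heap A, S = {1, 7, 8}:
n :  0  1  2  3  4  5  6  7  8  9 10 11 12 13
G :  0  1  0  1  0  1  0  1  2  3  2  3  2  3
G_A(13) = 3.
Heap B, S = {1, 9}:
n :  0  1  2  3  4  5  6  7  8  9 10 11 12 13 14 15
G :  0  1  0  1  0  1  0  1  0  1  0  1  0  1  0  1
G_B(15) = 1.
Heap C, S = {1, 2}:
G(0) = 0
G(1) = mex{0} = 1
G(2) = mex{1,0} = 2
G(3) = mex{2,1} = 0
G(4) = mex{0,2} = 1
G(5) = mex{1,0} = 2
G(6) = mex{2,1} = 0
G(7) = mex{0,2} = 1
G(8) = mex{1,0} = 2
G_C(8) = 2.
Combined Grundy value = 3 ⊕ 1 ⊕ 2 = 0.
A winning move leaves total XOR = 0, i.e. changes one component's Grundy value g to g ⊕ X where X is the current total.
Heap A: target g' = 3⊕0 = 3, but every legal move changes the Grundy value (mex property), so 0 moves.
Heap B: target g' = 1⊕0 = 1, but every legal move changes the Grundy value (mex property), so 0 moves.
Heap C: target g' = 2⊕0 = 2, but every legal move changes the Grundy value (mex property), so 0 moves.

0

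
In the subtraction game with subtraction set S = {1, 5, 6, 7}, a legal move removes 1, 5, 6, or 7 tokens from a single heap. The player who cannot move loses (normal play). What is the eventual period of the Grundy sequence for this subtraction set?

G(0) = 0
G(1) = mex{0} = 1
G(2) = mex{1} = 0
G(3) = mex{0} = 1
G(4) = mex{1} = 0
G(5) = mex{0,0} = 1
G(6) = mex{1,1,0} = 2
G(7) = mex{2,0,1,0} = 3
G(8) = mex{3,1,0,1} = 2
G(9) = mex{2,0,1,0} = 3
G(10) = mex{3,1,0,1} = 2
G(11) = mex{2,2,1,0} = 3
G(12) = mex{3,3,2,1} = 0
G(13) = mex{0,2,3,2} = 1
G(14) = mex{1,3,2,3} = 0
G(15) = mex{0,2,3,2} = 1
G(16) = mex{1,3,2,3} = 0
G(17) = mex{0,0,3,2} = 1
G(18) = mex{1,1,0,3} = 2
G(19) = mex{2,0,1,0} = 3
G(20) = mex{3,1,0,1} = 2
G(21) = mex{2,0,1,0} = 3
G(22) = mex{3,1,0,1} = 2
G(23) = mex{2,2,1,0} = 3
G(24) = mex{3,3,2,1} = 0
G(25) = mex{0,2,3,2} = 1
G(n+12) = G(n) holds for n = 0,…,6 (a full window of length max(S) = 7), so the sequence is purely periodic with period 12.

12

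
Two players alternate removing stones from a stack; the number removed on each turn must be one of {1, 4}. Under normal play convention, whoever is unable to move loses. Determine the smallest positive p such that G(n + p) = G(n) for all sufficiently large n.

G(0) = 0
G(1) = mex{0} = 1
G(2) = mex{1} = 0
G(3) = mex{0} = 1
G(4) = mex{1,0} = 2
G(5) = mex{2,1} = 0
G(6) = mex{0,0} = 1
G(7) = mex{1,1} = 0
G(8) = mex{0,2} = 1
G(9) = mex{1,0} = 2
G(10) = mex{2,1} = 0
G(11) = mex{0,0} = 1
G(12) = mex{1,1} = 0
G(13) = mex{0,2} = 1
G(14) = mex{1,0} = 2
G(n+5) = G(n) holds for n = 0,…,3 (a full window of length max(S) = 4), so the sequence is purely periodic with period 5.

5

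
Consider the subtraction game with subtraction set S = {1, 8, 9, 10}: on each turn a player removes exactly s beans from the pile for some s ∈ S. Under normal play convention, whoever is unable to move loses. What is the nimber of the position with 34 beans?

G(0) = 0
G(1) = mex{0} = 1
G(2) = mex{1} = 0
G(3) = mex{0} = 1
G(4) = mex{1} = 0
G(5) = mex{0} = 1
G(6) = mex{1} = 0
G(7) = mex{0} = 1
G(8) = mex{1,0} = 2
G(9) = mex{2,1,0} = 3
G(10) = mex{3,0,1,0} = 2
G(11) = mex{2,1,0,1} = 3
G(12) = mex{3,0,1,0} = 2
G(13) = mex{2,1,0,1} = 3
G(14) = mex{3,0,1,0} = 2
G(15) = mex{2,1,0,1} = 3
G(16) = mex{3,2,1,0} = 4
G(17) = mex{4,3,2,1} = 0
G(18) = mex{0,2,3,2} = 1
G(19) = mex{1,3,2,3} = 0
G(20) = mex{0,2,3,2} = 1
G(21) = mex{1,3,2,3} = 0
G(22) = mex{0,2,3,2} = 1
G(23) = mex{1,3,2,3} = 0
G(24) = mex{0,4,3,2} = 1
G(25) = mex{1,0,4,3} = 2
G(26) = mex{2,1,0,4} = 3
G(27) = mex{3,0,1,0} = 2
G(28) = mex{2,1,0,1} = 3
G(29) = mex{3,0,1,0} = 2
G(30) = mex{2,1,0,1} = 3
G(31) = mex{3,0,1,0} = 2
G(32) = mex{2,1,0,1} = 3
G(33) = mex{3,2,1,0} = 4
G(34) = mex{4,3,2,1} = 0

0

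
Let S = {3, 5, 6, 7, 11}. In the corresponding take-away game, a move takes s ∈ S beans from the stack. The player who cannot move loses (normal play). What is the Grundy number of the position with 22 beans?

0

G(0) = 0
G(1) = mex{} = 0
G(2) = mex{} = 0
G(3) = mex{0} = 1
G(4) = mex{0} = 1
G(5) = mex{0,0} = 1
G(6) = mex{1,0,0} = 2
G(7) = mex{1,0,0,0} = 2
G(8) = mex{1,1,0,0} = 2
G(9) = mex{2,1,1,0} = 3
G(10) = mex{2,1,1,1} = 0
G(11) = mex{2,2,1,1,0} = 3
G(12) = mex{3,2,2,1,0} = 4
G(13) = mex{0,2,2,2,0} = 1
G(14) = mex{3,3,2,2,1} = 0
G(15) = mex{4,0,3,2,1} = 5
G(16) = mex{1,3,0,3,1} = 2
G(17) = mex{0,4,3,0,2} = 1
G(18) = mex{5,1,4,3,2} = 0
G(19) = mex{2,0,1,4,2} = 3
G(20) = mex{1,5,0,1,3} = 2
G(21) = mex{0,2,5,0,0} = 1
G(22) = mex{3,1,2,5,3} = 0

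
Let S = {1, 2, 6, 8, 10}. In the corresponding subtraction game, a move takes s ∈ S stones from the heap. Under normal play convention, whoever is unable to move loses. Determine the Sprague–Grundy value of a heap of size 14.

2

n :  0  1  2  3  4  5  6  7  8  9 10 11 12 13 14
G :  0  1  2  0  1  2  3  0  1  2  3  4  0  1  2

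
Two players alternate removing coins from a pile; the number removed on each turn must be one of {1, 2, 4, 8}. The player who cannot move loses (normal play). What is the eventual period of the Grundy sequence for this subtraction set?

n :  0  1  2  3  4  5  6  7  8  9 10 11 12 13 14
G :  0  1  2  0  1  2  0  1  2  0  1  2  0  1  2
G(n+3) = G(n) holds for n = 0,…,7 (a full window of length max(S) = 8), so the sequence is purely periodic with period 3.

3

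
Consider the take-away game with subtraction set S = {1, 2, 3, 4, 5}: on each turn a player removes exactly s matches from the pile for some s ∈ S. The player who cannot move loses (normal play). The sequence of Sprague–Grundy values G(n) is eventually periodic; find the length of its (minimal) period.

n :  0  1  2  3  4  5  6  7  8  9 10 11 12 13 14
G :  0  1  2  3  4  5  0  1  2  3  4  5  0  1  2
G(n+6) = G(n) holds for n = 0,…,4 (a full window of length max(S) = 5), so the sequence is purely periodic with period 6.

6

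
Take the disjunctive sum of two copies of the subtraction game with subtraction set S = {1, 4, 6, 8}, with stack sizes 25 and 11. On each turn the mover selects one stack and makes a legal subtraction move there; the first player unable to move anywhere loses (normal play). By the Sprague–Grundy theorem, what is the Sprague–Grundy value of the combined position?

3

All stacks use S = {1, 4, 6, 8}:
n :  0  1  2  3  4  5  6  7  8  9 10 11 12 13 14 15 16 17 18 19 20 21 22 23 24 25
G :  0  1  0  1  2  0  1  0  1  2  3  2  0  1  0  1  2  0  1  0  1  2  3  2  0  1
Stack A: G(25) = 1.
Stack B: G(11) = 2.
Combined Grundy value = 1 ⊕ 2 = 3.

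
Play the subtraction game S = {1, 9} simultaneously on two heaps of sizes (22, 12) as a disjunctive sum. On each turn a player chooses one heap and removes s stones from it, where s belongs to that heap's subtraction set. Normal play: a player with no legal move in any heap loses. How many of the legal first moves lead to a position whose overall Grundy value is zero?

All heaps use S = {1, 9}:
n :  0  1  2  3  4  5  6  7  8  9 10 11 12 13 14 15 16 17 18 19 20 21 22
G :  0  1  0  1  0  1  0  1  0  1  0  1  0  1  0  1  0  1  0  1  0  1  0
Heap A: G(22) = 0.
Heap B: G(12) = 0.
Combined Grundy value = 0 ⊕ 0 = 0.
A winning move leaves total XOR = 0, i.e. changes one component's Grundy value g to g ⊕ X where X is the current total.
Heap A: target g' = 0⊕0 = 0, but every legal move changes the Grundy value (mex property), so 0 moves.
Heap B: target g' = 0⊕0 = 0, but every legal move changes the Grundy value (mex property), so 0 moves.

0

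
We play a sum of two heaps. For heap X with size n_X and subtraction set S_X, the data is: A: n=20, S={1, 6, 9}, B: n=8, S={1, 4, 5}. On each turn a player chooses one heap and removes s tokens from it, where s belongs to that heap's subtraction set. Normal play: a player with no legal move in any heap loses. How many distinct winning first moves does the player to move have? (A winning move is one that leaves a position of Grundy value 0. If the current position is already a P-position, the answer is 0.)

Heap A, S = {1, 6, 9}:
G(0) = 0
G(1) = mex{0} = 1
G(2) = mex{1} = 0
G(3) = mex{0} = 1
G(4) = mex{1} = 0
G(5) = mex{0} = 1
G(6) = mex{1,0} = 2
G(7) = mex{2,1} = 0
G(8) = mex{0,0} = 1
G(9) = mex{1,1,0} = 2
G(10) = mex{2,0,1} = 3
G(11) = mex{3,1,0} = 2
G(12) = mex{2,2,1} = 0
G(13) = mex{0,0,0} = 1
G(14) = mex{1,1,1} = 0
G(15) = mex{0,2,2} = 1
G(16) = mex{1,3,0} = 2
G(17) = mex{2,2,1} = 0
G(18) = mex{0,0,2} = 1
G(19) = mex{1,1,3} = 0
G(20) = mex{0,0,2} = 1
G_A(20) = 1.
Heap B, S = {1, 4, 5}:
G(0) = 0
G(1) = mex{0} = 1
G(2) = mex{1} = 0
G(3) = mex{0} = 1
G(4) = mex{1,0} = 2
G(5) = mex{2,1,0} = 3
G(6) = mex{3,0,1} = 2
G(7) = mex{2,1,0} = 3
G(8) = mex{3,2,1} = 0
G_B(8) = 0.
Combined Grundy value = 1 ⊕ 0 = 1.
A winning move leaves total XOR = 0, i.e. changes one component's Grundy value g to g ⊕ X where X is the current total.
Heap A: need g' = 1⊕1 = 0. Options: 20−1→G=0, 20−6→G=0, 20−9→G=2. Hits: 2.
Heap B: need g' = 0⊕1 = 1. Options: 8−1→G=3, 8−4→G=2, 8−5→G=1. Hits: 1.

3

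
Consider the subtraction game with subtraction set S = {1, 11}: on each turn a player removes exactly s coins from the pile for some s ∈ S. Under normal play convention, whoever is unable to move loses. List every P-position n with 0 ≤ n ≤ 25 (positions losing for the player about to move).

n :  0  1  2  3  4  5  6  7  8  9 10 11 12 13 14 15 16 17 18 19 20 21 22 23 24 25
G :  0  1  0  1  0  1  0  1  0  1  0  1  0  1  0  1  0  1  0  1  0  1  0  1  0  1
P-positions are exactly the n with G(n) = 0.

0, 2, 4, 6, 8, 10, 12, 14, 16, 18, 20, 22, 24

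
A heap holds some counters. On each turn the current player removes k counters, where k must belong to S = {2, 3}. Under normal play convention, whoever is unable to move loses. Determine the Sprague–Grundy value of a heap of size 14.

2

n :  0  1  2  3  4  5  6  7  8  9 10 11 12 13 14
G :  0  0  1  1  2  0  0  1  1  2  0  0  1  1  2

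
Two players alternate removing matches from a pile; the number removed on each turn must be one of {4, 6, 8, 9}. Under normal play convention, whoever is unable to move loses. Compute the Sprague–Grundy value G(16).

0

G(0) = 0
G(1) = mex{} = 0
G(2) = mex{} = 0
G(3) = mex{} = 0
G(4) = mex{0} = 1
G(5) = mex{0} = 1
G(6) = mex{0,0} = 1
G(7) = mex{0,0} = 1
G(8) = mex{1,0,0} = 2
G(9) = mex{1,0,0,0} = 2
G(10) = mex{1,1,0,0} = 2
G(11) = mex{1,1,0,0} = 2
G(12) = mex{2,1,1,0} = 3
G(13) = mex{2,1,1,1} = 0
G(14) = mex{2,2,1,1} = 0
G(15) = mex{2,2,1,1} = 0
G(16) = mex{3,2,2,1} = 0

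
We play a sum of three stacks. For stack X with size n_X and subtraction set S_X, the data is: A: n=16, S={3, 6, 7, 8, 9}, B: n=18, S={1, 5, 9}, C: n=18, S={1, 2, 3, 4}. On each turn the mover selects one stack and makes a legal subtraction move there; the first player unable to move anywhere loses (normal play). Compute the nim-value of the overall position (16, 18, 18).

Stack A, S = {3, 6, 7, 8, 9}:
n :  0  1  2  3  4  5  6  7  8  9 10 11 12 13 14 15 16
G :  0  0  0  1  1  1  2  2  2  3  3  3  0  0  0  1  1
G_A(16) = 1.
Stack B, S = {1, 5, 9}:
n :  0  1  2  3  4  5  6  7  8  9 10 11 12 13 14 15 16 17 18
G :  0  1  0  1  0  1  0  1  0  1  0  1  0  1  0  1  0  1  0
G_B(18) = 0.
Stack C, S = {1, 2, 3, 4}:
G(0) = 0
G(1) = mex{0} = 1
G(2) = mex{1,0} = 2
G(3) = mex{2,1,0} = 3
G(4) = mex{3,2,1,0} = 4
G(5) = mex{4,3,2,1} = 0
G(6) = mex{0,4,3,2} = 1
G(7) = mex{1,0,4,3} = 2
G(8) = mex{2,1,0,4} = 3
G(9) = mex{3,2,1,0} = 4
G(10) = mex{4,3,2,1} = 0
G(11) = mex{0,4,3,2} = 1
G(12) = mex{1,0,4,3} = 2
G(13) = mex{2,1,0,4} = 3
G(14) = mex{3,2,1,0} = 4
G(15) = mex{4,3,2,1} = 0
G(16) = mex{0,4,3,2} = 1
G(17) = mex{1,0,4,3} = 2
G(18) = mex{2,1,0,4} = 3
G_C(18) = 3.
Combined Grundy value = 1 ⊕ 0 ⊕ 3 = 2.

2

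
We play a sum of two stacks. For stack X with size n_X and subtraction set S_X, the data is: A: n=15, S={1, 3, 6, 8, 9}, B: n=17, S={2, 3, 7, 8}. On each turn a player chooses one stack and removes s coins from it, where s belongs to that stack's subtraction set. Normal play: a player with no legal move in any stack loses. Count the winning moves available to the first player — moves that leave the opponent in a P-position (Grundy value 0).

Stack A, S = {1, 3, 6, 8, 9}:
G(0) = 0
G(1) = mex{0} = 1
G(2) = mex{1} = 0
G(3) = mex{0,0} = 1
G(4) = mex{1,1} = 0
G(5) = mex{0,0} = 1
G(6) = mex{1,1,0} = 2
G(7) = mex{2,0,1} = 3
G(8) = mex{3,1,0,0} = 2
G(9) = mex{2,2,1,1,0} = 3
G(10) = mex{3,3,0,0,1} = 2
G(11) = mex{2,2,1,1,0} = 3
G(12) = mex{3,3,2,0,1} = 4
G(13) = mex{4,2,3,1,0} = 5
G(14) = mex{5,3,2,2,1} = 0
G(15) = mex{0,4,3,3,2} = 1
G_A(15) = 1.
Stack B, S = {2, 3, 7, 8}:
n :  0  1  2  3  4  5  6  7  8  9 10 11 12 13 14 15 16 17
G :  0  0  1  1  2  0  0  1  1  2  0  0  1  1  2  0  0  1
G_B(17) = 1.
Combined Grundy value = 1 ⊕ 1 = 0.
A winning move leaves total XOR = 0, i.e. changes one component's Grundy value g to g ⊕ X where X is the current total.
Stack A: target g' = 1⊕0 = 1, but every legal move changes the Grundy value (mex property), so 0 moves.
Stack B: target g' = 1⊕0 = 1, but every legal move changes the Grundy value (mex property), so 0 moves.

0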